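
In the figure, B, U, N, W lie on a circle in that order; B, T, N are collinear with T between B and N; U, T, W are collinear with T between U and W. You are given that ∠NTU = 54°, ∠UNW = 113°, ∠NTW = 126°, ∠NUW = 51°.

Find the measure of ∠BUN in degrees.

1. ∠BNU = 75°  [△UTN]
2. ∠NWU = 16°  [△UNW]
3. ∠NBU = 16°  [same arc UN]
4. ∠BUN = 89°  [△BUN]

∠BUN = 89°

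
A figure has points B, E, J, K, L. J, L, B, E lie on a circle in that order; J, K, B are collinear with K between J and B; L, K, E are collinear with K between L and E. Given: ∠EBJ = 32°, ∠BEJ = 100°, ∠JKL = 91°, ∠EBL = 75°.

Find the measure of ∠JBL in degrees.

∠JBL = 43°

1. ∠ELJ = 32°  [same arc JE]
2. ∠BLJ = 80°  [cyclic JLBE, opposite ∠L+∠E]
3. ∠BJL = 57°  [△JKL]
4. ∠JBL = 43°  [△JLB]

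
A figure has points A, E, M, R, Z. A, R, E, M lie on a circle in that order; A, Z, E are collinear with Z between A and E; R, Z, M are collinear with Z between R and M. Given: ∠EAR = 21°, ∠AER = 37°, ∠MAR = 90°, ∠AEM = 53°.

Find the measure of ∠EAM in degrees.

∠EAM = 69°

1. ∠EMR = 21°  [same arc RE]
2. ∠MER = 90°  [cyclic AREM, opposite ∠A+∠E]
3. ∠ERM = 69°  [△REM]
4. ∠EAM = 69°  [same arc EM]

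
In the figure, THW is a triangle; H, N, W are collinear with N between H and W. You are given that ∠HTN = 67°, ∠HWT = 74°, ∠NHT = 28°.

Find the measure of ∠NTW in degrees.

∠NTW = 11°

1. ∠HNT = 85°  [△THN]
2. ∠NWT = 74°  [N on ray WH]
3. ∠TNW = 95°  [linear pair at N on HW]
4. ∠NTW = 11°  [△TNW]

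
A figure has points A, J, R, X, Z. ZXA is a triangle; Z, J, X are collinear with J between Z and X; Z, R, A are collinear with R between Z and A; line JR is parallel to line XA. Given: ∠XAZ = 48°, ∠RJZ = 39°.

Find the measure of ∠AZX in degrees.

∠AZX = 93°

1. ∠JRZ = 48°  [JR∥XA, corresponding at R]
2. ∠JZR = 93°  [△ZJR]
3. ∠AZX = 93°  [J on ZX, R on ZA]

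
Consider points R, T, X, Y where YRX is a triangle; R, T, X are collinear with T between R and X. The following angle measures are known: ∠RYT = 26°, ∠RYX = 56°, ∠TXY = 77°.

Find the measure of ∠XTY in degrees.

∠XTY = 73°

1. ∠RXY = 77°  [T on ray XR]
2. ∠XRY = 47°  [△YRX]
3. ∠TRY = 47°  [T on ray RX]
4. ∠RTY = 107°  [△YRT]
5. ∠XTY = 73°  [linear pair at T on RX]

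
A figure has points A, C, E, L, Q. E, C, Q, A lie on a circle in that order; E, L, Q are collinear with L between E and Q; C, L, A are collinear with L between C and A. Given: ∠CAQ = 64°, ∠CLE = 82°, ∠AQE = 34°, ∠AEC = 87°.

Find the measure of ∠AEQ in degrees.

∠AEQ = 23°

1. ∠CEQ = 64°  [same arc CQ]
2. ∠ALQ = 82°  [△QLA]
3. ∠ACE = 34°  [△ELC]
4. ∠CAE = 59°  [△ECA]
5. ∠ALE = 98°  [linear pair at L on EQ]
6. ∠AEQ = 23°  [△ELA]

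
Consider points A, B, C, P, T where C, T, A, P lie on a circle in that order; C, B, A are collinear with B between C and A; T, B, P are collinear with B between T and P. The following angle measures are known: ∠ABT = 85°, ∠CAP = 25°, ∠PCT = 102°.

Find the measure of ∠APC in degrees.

1. ∠CBP = 85°  [vertical angles at B]
2. ∠CTP = 25°  [same arc CP]
3. ∠CPT = 53°  [△CTP]
4. ∠ACP = 42°  [△CBP]
5. ∠APC = 113°  [△CAP]

∠APC = 113°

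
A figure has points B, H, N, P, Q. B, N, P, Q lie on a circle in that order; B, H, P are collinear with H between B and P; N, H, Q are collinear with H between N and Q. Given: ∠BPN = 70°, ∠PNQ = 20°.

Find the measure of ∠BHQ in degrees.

1. ∠BQN = 70°  [same arc BN]
2. ∠PBQ = 20°  [same arc PQ]
3. ∠BHQ = 90°  [△BHQ]

∠BHQ = 90°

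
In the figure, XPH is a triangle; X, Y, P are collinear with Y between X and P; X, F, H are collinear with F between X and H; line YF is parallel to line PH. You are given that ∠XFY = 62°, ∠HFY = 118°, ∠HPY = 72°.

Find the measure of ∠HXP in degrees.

1. ∠PHX = 62°  [YF∥PH, corresponding at F]
2. ∠HPX = 72°  [Y on ray PX]
3. ∠HXP = 46°  [△XPH]

∠HXP = 46°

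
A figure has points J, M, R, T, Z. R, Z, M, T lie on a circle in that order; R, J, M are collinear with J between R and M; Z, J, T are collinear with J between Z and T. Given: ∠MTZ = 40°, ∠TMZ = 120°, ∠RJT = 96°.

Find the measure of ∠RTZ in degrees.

∠RTZ = 64°

1. ∠MZT = 20°  [△ZMT]
2. ∠MRT = 20°  [same arc MT]
3. ∠RTZ = 64°  [△RJT]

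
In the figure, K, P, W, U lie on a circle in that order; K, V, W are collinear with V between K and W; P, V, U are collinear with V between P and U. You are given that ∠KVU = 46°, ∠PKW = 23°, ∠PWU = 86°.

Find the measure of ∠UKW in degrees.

1. ∠PUW = 23°  [same arc PW]
2. ∠UPW = 71°  [△PWU]
3. ∠UKW = 71°  [same arc WU]

∠UKW = 71°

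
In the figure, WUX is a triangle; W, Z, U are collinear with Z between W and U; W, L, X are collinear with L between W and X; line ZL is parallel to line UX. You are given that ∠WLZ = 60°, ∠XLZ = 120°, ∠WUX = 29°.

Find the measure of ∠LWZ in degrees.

1. ∠UXW = 60°  [ZL∥UX, corresponding at L]
2. ∠UWX = 91°  [△WUX]
3. ∠LWZ = 91°  [Z on WU, L on WX]

∠LWZ = 91°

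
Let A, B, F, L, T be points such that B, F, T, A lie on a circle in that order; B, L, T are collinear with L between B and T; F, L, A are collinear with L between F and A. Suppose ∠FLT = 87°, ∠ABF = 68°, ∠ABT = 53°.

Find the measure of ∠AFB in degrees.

∠AFB = 72°

1. ∠ALB = 87°  [vertical angles at L]
2. ∠BAF = 40°  [△BLA]
3. ∠AFB = 72°  [△BFA]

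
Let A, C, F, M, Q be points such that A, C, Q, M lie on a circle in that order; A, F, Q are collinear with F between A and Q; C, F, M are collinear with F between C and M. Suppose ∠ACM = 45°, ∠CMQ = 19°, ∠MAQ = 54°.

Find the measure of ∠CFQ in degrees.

1. ∠CAQ = 19°  [same arc CQ]
2. ∠AFC = 116°  [△AFC]
3. ∠CFQ = 64°  [linear pair at F on AQ]

∠CFQ = 64°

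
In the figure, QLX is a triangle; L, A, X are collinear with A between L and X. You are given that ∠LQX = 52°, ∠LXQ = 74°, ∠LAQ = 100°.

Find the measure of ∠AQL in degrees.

1. ∠QLX = 54°  [△QLX]
2. ∠ALQ = 54°  [A on ray LX]
3. ∠AQL = 26°  [△QLA]

∠AQL = 26°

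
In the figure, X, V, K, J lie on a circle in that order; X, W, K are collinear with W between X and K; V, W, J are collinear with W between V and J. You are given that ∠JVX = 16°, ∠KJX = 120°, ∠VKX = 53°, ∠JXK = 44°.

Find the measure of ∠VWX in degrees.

∠VWX = 97°

1. ∠KVX = 60°  [cyclic XVKJ, opposite ∠V+∠J]
2. ∠KXV = 67°  [△XVK]
3. ∠VWX = 97°  [△XWV]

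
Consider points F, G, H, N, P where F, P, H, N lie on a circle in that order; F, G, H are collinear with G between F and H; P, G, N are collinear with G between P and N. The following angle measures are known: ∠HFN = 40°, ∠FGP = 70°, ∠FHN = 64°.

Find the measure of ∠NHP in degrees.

∠NHP = 94°

1. ∠HPN = 40°  [same arc HN]
2. ∠HGN = 70°  [vertical angles at G]
3. ∠HNP = 46°  [△HGN]
4. ∠NHP = 94°  [△PHN]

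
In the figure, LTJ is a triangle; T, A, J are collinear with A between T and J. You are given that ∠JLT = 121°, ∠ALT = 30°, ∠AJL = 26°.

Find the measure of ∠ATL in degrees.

∠ATL = 33°

1. ∠LJT = 26°  [A on ray JT]
2. ∠JTL = 33°  [△LTJ]
3. ∠ATL = 33°  [A on ray TJ]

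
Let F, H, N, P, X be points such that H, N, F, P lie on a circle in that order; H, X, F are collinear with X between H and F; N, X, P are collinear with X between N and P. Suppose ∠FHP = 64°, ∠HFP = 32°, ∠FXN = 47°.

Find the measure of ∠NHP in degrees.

1. ∠HNP = 32°  [same arc HP]
2. ∠HXP = 47°  [vertical angles at X]
3. ∠HPN = 69°  [△HXP]
4. ∠NHP = 79°  [△HNP]

∠NHP = 79°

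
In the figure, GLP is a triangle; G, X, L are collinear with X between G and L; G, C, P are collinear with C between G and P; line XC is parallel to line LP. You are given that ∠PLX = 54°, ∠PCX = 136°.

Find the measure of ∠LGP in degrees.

1. ∠GLP = 54°  [X on ray LG]
2. ∠GCX = 44°  [linear pair at C on GP]
3. ∠CXG = 54°  [XC∥LP, corresponding at X]
4. ∠CGX = 82°  [△GXC]
5. ∠LGP = 82°  [X on GL, C on GP]

∠LGP = 82°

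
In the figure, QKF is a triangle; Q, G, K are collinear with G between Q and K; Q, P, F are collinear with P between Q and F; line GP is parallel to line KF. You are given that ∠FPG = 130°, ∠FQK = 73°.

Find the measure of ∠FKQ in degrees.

∠FKQ = 57°

1. ∠GPQ = 50°  [linear pair at P on QF]
2. ∠GQP = 73°  [G on QK, P on QF]
3. ∠PGQ = 57°  [△QGP]
4. ∠FKQ = 57°  [GP∥KF, corresponding at G]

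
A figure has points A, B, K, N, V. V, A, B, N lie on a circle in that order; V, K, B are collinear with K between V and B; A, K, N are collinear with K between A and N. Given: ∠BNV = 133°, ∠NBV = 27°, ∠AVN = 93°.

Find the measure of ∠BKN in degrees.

∠BKN = 80°

1. ∠BVN = 20°  [△VBN]
2. ∠NAV = 27°  [same arc VN]
3. ∠ANV = 60°  [△VAN]
4. ∠NKV = 100°  [△VKN]
5. ∠BKN = 80°  [linear pair at K on VB]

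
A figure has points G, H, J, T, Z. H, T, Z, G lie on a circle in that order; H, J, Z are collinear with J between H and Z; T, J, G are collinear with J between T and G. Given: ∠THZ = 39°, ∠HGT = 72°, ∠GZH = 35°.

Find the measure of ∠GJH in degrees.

∠GJH = 74°

1. ∠TGZ = 39°  [same arc TZ]
2. ∠GJZ = 106°  [△ZJG]
3. ∠GJH = 74°  [linear pair at J on HZ]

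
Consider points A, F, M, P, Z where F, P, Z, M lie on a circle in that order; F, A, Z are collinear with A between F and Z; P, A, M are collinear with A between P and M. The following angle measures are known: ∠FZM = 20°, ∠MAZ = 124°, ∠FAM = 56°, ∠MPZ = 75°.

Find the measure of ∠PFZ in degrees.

∠PFZ = 36°

1. ∠FPM = 20°  [same arc FM]
2. ∠FAP = 124°  [vertical angles at A]
3. ∠PFZ = 36°  [△FAP]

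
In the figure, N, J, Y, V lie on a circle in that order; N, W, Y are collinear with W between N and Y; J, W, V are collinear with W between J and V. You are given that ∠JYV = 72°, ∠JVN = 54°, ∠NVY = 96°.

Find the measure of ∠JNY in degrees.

1. ∠JYN = 54°  [same arc NJ]
2. ∠NJY = 84°  [cyclic NJYV, opposite ∠J+∠V]
3. ∠JNY = 42°  [△NJY]

∠JNY = 42°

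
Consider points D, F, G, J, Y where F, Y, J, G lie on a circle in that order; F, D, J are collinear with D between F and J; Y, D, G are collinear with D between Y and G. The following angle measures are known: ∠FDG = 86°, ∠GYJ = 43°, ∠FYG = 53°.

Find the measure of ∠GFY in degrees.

1. ∠GFJ = 43°  [same arc JG]
2. ∠FGY = 51°  [△FDG]
3. ∠GFY = 76°  [△FYG]

∠GFY = 76°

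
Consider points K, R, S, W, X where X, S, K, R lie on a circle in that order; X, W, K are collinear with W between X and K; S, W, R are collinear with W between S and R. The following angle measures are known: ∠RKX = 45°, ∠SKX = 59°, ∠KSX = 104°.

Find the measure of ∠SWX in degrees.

∠SWX = 118°

1. ∠RSX = 45°  [same arc XR]
2. ∠KXS = 17°  [△XSK]
3. ∠SWX = 118°  [△XWS]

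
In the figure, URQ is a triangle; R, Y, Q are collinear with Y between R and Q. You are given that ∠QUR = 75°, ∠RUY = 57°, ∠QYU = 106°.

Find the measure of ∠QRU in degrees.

∠QRU = 49°

1. ∠RYU = 74°  [linear pair at Y on RQ]
2. ∠URY = 49°  [△URY]
3. ∠QRU = 49°  [Y on ray RQ]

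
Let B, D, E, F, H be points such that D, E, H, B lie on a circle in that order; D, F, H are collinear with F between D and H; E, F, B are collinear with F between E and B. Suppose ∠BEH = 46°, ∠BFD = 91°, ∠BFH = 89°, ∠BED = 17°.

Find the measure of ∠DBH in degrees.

∠DBH = 117°

1. ∠BDH = 46°  [same arc HB]
2. ∠BHD = 17°  [same arc DB]
3. ∠DBH = 117°  [△DHB]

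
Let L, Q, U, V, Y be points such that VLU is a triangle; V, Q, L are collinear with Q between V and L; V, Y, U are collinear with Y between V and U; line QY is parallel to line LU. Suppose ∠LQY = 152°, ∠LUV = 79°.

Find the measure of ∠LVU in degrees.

1. ∠VQY = 28°  [linear pair at Q on VL]
2. ∠QYV = 79°  [QY∥LU, corresponding at Y]
3. ∠QVY = 73°  [△VQY]
4. ∠LVU = 73°  [Q on VL, Y on VU]

∠LVU = 73°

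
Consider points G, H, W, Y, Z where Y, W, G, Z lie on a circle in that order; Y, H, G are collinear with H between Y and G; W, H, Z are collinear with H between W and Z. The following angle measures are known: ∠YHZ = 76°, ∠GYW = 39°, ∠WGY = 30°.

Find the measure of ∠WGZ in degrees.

∠WGZ = 67°

1. ∠GHW = 76°  [vertical angles at H]
2. ∠GZW = 39°  [same arc WG]
3. ∠GWZ = 74°  [△WHG]
4. ∠WGZ = 67°  [△WGZ]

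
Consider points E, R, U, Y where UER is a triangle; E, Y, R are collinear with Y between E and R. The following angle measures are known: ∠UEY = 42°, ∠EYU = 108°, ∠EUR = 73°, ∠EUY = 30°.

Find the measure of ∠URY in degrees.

1. ∠REU = 42°  [Y on ray ER]
2. ∠ERU = 65°  [△UER]
3. ∠URY = 65°  [Y on ray RE]

∠URY = 65°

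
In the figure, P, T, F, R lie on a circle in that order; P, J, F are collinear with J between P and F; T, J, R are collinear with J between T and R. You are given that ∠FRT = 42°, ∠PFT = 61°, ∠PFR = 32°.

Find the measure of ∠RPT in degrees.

1. ∠PRT = 61°  [same arc PT]
2. ∠PTR = 32°  [same arc PR]
3. ∠RPT = 87°  [△PTR]

∠RPT = 87°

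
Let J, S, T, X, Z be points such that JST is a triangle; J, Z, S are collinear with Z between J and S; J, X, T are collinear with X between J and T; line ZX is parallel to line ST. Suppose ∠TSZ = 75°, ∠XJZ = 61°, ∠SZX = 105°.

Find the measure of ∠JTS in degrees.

∠JTS = 44°

1. ∠JST = 75°  [Z on ray SJ]
2. ∠SJT = 61°  [Z on JS, X on JT]
3. ∠JTS = 44°  [△JST]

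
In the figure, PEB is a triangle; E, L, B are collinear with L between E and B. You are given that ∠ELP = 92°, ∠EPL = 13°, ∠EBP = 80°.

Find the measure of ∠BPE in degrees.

1. ∠LEP = 75°  [△PEL]
2. ∠BEP = 75°  [L on ray EB]
3. ∠BPE = 25°  [△PEB]

∠BPE = 25°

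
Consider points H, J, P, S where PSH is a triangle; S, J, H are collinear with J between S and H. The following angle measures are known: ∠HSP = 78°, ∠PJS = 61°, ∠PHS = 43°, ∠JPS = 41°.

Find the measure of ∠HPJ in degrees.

∠HPJ = 18°

1. ∠HJP = 119°  [linear pair at J on SH]
2. ∠JHP = 43°  [J on ray HS]
3. ∠HPJ = 18°  [△PJH]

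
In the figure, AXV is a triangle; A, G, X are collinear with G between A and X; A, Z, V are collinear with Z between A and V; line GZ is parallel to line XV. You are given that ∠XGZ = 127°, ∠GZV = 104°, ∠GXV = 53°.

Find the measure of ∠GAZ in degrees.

∠GAZ = 51°

1. ∠AGZ = 53°  [linear pair at G on AX]
2. ∠AZG = 76°  [linear pair at Z on AV]
3. ∠GAZ = 51°  [△AGZ]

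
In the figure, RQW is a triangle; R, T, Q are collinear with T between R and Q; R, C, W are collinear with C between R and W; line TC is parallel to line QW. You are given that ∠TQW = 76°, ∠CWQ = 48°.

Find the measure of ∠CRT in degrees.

∠CRT = 56°

1. ∠RQW = 76°  [T on ray QR]
2. ∠QWR = 48°  [C on ray WR]
3. ∠QRW = 56°  [△RQW]
4. ∠CRT = 56°  [T on RQ, C on RW]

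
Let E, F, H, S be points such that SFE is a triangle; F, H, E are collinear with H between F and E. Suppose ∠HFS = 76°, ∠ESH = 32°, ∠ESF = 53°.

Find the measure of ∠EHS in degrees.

∠EHS = 97°

1. ∠EFS = 76°  [H on ray FE]
2. ∠FES = 51°  [△SFE]
3. ∠HES = 51°  [H on ray EF]
4. ∠EHS = 97°  [△SHE]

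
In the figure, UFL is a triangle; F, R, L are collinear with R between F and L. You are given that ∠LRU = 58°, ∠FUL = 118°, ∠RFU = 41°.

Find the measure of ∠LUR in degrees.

∠LUR = 101°

1. ∠LFU = 41°  [R on ray FL]
2. ∠FLU = 21°  [△UFL]
3. ∠RLU = 21°  [R on ray LF]
4. ∠LUR = 101°  [△URL]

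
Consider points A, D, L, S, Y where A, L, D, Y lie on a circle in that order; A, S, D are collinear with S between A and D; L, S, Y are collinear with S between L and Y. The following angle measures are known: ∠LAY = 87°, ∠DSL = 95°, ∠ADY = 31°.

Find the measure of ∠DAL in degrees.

∠DAL = 64°

1. ∠ASL = 85°  [linear pair at S on AD]
2. ∠ALY = 31°  [same arc AY]
3. ∠DAL = 64°  [△ASL]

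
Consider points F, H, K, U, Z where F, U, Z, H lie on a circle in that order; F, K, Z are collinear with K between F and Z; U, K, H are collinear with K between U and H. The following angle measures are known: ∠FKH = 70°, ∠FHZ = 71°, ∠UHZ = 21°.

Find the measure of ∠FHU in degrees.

1. ∠FUZ = 109°  [cyclic FUZH, opposite ∠U+∠H]
2. ∠UFZ = 21°  [same arc UZ]
3. ∠FZU = 50°  [△FUZ]
4. ∠FHU = 50°  [same arc FU]

∠FHU = 50°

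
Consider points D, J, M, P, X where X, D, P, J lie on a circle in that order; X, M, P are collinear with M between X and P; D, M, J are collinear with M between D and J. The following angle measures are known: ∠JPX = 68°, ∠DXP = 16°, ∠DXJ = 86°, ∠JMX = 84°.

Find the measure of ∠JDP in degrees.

1. ∠DJP = 16°  [same arc DP]
2. ∠DPJ = 94°  [cyclic XDPJ, opposite ∠X+∠P]
3. ∠JDP = 70°  [△DPJ]

∠JDP = 70°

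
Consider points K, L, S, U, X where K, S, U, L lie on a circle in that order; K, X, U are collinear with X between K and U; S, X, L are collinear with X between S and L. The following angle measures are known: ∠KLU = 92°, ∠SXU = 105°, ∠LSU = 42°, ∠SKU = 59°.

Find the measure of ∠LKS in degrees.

1. ∠KXL = 105°  [vertical angles at X]
2. ∠KXS = 75°  [linear pair at X on KU]
3. ∠LKU = 42°  [same arc UL]
4. ∠KSL = 46°  [△KXS]
5. ∠KLS = 33°  [△KXL]
6. ∠LKS = 101°  [△KSL]

∠LKS = 101°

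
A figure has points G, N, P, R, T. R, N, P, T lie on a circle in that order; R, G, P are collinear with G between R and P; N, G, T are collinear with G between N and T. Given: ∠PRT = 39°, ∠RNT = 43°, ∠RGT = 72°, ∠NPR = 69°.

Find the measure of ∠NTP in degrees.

∠NTP = 29°

1. ∠RPT = 43°  [same arc RT]
2. ∠PGT = 108°  [linear pair at G on RP]
3. ∠NTP = 29°  [△PGT]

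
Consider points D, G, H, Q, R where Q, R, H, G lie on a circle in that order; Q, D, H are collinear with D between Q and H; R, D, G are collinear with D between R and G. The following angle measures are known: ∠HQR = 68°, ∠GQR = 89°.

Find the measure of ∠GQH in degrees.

1. ∠HGR = 68°  [same arc RH]
2. ∠GHR = 91°  [cyclic QRHG, opposite ∠Q+∠H]
3. ∠GRH = 21°  [△RHG]
4. ∠GQH = 21°  [same arc HG]

∠GQH = 21°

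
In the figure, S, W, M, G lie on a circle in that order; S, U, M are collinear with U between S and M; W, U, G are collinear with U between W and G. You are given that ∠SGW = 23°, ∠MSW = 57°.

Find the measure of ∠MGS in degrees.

1. ∠SMW = 23°  [same arc SW]
2. ∠MWS = 100°  [△SWM]
3. ∠MGS = 80°  [cyclic SWMG, opposite ∠W+∠G]

∠MGS = 80°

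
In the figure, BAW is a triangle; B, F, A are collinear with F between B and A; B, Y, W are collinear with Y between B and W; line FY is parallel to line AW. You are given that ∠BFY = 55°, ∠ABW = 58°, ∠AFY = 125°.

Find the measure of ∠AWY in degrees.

∠AWY = 67°

1. ∠BAW = 55°  [FY∥AW, corresponding at F]
2. ∠AWB = 67°  [△BAW]
3. ∠AWY = 67°  [Y on ray WB]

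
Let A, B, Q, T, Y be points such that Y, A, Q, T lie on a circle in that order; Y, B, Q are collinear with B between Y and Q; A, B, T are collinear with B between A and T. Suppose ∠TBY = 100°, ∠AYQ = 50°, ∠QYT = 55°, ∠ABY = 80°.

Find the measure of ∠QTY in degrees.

1. ∠QBT = 80°  [linear pair at B on YQ]
2. ∠ATQ = 50°  [same arc AQ]
3. ∠TQY = 50°  [△QBT]
4. ∠QTY = 75°  [△YQT]

∠QTY = 75°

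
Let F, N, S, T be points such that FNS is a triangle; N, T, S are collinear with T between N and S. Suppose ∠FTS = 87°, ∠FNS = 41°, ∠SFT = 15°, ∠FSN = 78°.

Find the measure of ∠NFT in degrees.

∠NFT = 46°

1. ∠FTN = 93°  [linear pair at T on NS]
2. ∠FNT = 41°  [T on ray NS]
3. ∠NFT = 46°  [△FNT]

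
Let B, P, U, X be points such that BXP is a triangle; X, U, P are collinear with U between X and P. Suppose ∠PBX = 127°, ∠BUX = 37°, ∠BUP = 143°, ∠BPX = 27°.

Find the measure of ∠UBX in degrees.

1. ∠BXP = 26°  [△BXP]
2. ∠BXU = 26°  [U on ray XP]
3. ∠UBX = 117°  [△BXU]

∠UBX = 117°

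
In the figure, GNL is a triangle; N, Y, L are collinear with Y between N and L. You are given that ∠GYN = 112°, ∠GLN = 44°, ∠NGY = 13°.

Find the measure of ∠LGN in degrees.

1. ∠GNY = 55°  [△GNY]
2. ∠GNL = 55°  [Y on ray NL]
3. ∠LGN = 81°  [△GNL]

∠LGN = 81°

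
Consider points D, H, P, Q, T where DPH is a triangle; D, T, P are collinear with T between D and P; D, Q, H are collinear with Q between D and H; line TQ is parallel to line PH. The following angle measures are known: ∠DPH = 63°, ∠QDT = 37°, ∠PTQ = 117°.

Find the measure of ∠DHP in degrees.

∠DHP = 80°

1. ∠DTQ = 63°  [TQ∥PH, corresponding at T]
2. ∠DQT = 80°  [△DTQ]
3. ∠DHP = 80°  [TQ∥PH, corresponding at Q]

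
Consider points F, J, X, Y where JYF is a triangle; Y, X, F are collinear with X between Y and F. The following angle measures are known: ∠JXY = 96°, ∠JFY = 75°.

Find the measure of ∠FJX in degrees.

1. ∠FXJ = 84°  [linear pair at X on YF]
2. ∠JFX = 75°  [X on ray FY]
3. ∠FJX = 21°  [△JXF]

∠FJX = 21°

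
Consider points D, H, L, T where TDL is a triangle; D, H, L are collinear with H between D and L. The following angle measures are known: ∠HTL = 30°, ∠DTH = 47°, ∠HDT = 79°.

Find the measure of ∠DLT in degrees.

∠DLT = 24°

1. ∠DHT = 54°  [△TDH]
2. ∠LHT = 126°  [linear pair at H on DL]
3. ∠HLT = 24°  [△THL]
4. ∠DLT = 24°  [H on ray LD]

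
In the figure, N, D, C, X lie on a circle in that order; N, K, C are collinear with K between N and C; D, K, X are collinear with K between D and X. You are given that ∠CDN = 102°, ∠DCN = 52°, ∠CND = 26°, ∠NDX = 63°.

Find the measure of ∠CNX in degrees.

1. ∠CXN = 78°  [cyclic NDCX, opposite ∠D+∠X]
2. ∠NCX = 63°  [same arc NX]
3. ∠CNX = 39°  [△NCX]

∠CNX = 39°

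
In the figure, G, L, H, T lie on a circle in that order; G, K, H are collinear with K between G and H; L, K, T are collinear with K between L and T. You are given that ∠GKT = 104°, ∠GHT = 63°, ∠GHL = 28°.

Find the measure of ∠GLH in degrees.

1. ∠HKL = 104°  [vertical angles at K]
2. ∠GLT = 63°  [same arc GT]
3. ∠GKL = 76°  [linear pair at K on GH]
4. ∠HGL = 41°  [△GKL]
5. ∠GLH = 111°  [△GLH]

∠GLH = 111°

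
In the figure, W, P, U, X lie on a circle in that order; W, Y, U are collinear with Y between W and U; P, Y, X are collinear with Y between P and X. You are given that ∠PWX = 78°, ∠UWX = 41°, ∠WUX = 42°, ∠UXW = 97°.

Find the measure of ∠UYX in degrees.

1. ∠PUX = 102°  [cyclic WPUX, opposite ∠W+∠U]
2. ∠UPX = 41°  [same arc UX]
3. ∠PXU = 37°  [△PUX]
4. ∠UYX = 101°  [△UYX]

∠UYX = 101°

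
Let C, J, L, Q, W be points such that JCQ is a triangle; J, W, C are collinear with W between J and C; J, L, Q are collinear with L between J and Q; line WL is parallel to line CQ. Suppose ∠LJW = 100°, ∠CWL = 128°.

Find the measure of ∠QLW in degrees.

1. ∠JWL = 52°  [linear pair at W on JC]
2. ∠JLW = 28°  [△JWL]
3. ∠QLW = 152°  [linear pair at L on JQ]

∠QLW = 152°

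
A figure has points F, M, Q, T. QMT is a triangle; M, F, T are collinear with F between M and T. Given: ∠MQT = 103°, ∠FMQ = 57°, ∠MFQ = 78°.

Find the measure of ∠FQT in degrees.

1. ∠QMT = 57°  [F on ray MT]
2. ∠QFT = 102°  [linear pair at F on MT]
3. ∠MTQ = 20°  [△QMT]
4. ∠FTQ = 20°  [F on ray TM]
5. ∠FQT = 58°  [△QFT]

∠FQT = 58°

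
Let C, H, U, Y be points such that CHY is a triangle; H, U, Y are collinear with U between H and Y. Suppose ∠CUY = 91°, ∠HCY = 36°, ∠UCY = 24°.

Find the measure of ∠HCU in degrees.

1. ∠CYU = 65°  [△CUY]
2. ∠CUH = 89°  [linear pair at U on HY]
3. ∠CYH = 65°  [U on ray YH]
4. ∠CHY = 79°  [△CHY]
5. ∠CHU = 79°  [U on ray HY]
6. ∠HCU = 12°  [△CHU]

∠HCU = 12°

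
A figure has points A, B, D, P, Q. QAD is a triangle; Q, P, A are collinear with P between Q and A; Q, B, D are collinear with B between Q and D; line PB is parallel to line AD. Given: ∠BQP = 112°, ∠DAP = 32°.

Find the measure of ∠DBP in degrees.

1. ∠AQD = 112°  [P on QA, B on QD]
2. ∠DAQ = 32°  [P on ray AQ]
3. ∠ADQ = 36°  [△QAD]
4. ∠PBQ = 36°  [PB∥AD, corresponding at B]
5. ∠DBP = 144°  [linear pair at B on QD]

∠DBP = 144°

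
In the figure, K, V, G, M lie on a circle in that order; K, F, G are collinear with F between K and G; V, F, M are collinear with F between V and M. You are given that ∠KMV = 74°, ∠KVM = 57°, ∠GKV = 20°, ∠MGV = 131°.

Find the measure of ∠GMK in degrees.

1. ∠KGV = 74°  [same arc KV]
2. ∠GVK = 86°  [△KVG]
3. ∠GMK = 94°  [cyclic KVGM, opposite ∠V+∠M]

∠GMK = 94°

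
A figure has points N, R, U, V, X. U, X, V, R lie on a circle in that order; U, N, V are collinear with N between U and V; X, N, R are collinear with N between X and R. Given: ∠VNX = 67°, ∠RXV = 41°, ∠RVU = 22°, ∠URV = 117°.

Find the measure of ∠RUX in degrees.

1. ∠RNU = 67°  [vertical angles at N]
2. ∠RUV = 41°  [same arc VR]
3. ∠RXU = 22°  [same arc UR]
4. ∠URX = 72°  [△UNR]
5. ∠RUX = 86°  [△UXR]

∠RUX = 86°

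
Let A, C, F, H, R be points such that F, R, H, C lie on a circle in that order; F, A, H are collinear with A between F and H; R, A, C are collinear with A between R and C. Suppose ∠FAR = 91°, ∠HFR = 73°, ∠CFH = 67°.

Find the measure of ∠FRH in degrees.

1. ∠HAR = 89°  [linear pair at A on FH]
2. ∠CRH = 67°  [same arc HC]
3. ∠FHR = 24°  [△RAH]
4. ∠FRH = 83°  [△FRH]

∠FRH = 83°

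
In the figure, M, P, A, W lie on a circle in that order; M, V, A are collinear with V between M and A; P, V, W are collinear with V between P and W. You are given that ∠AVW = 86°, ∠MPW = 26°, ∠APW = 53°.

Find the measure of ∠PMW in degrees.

∠PMW = 121°

1. ∠MVW = 94°  [linear pair at V on MA]
2. ∠AMW = 53°  [same arc AW]
3. ∠MWP = 33°  [△MVW]
4. ∠PMW = 121°  [△MPW]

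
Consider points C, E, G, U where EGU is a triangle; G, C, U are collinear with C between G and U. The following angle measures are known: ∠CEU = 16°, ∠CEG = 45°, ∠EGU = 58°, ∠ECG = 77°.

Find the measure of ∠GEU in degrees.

1. ∠ECU = 103°  [linear pair at C on GU]
2. ∠CUE = 61°  [△ECU]
3. ∠EUG = 61°  [C on ray UG]
4. ∠GEU = 61°  [△EGU]

∠GEU = 61°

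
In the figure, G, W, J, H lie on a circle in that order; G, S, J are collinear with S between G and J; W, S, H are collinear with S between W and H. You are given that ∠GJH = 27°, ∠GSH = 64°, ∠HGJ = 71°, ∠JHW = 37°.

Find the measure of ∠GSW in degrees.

∠GSW = 116°

1. ∠GWH = 27°  [same arc GH]
2. ∠JGW = 37°  [same arc WJ]
3. ∠GSW = 116°  [△GSW]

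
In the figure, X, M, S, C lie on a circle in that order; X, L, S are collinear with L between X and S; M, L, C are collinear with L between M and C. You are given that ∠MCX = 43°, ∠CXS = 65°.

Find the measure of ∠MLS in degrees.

1. ∠MSX = 43°  [same arc XM]
2. ∠CMS = 65°  [same arc SC]
3. ∠MLS = 72°  [△MLS]

∠MLS = 72°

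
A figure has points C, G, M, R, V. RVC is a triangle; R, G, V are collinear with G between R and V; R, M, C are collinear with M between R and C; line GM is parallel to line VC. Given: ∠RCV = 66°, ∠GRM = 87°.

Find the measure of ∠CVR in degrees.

1. ∠GMR = 66°  [GM∥VC, corresponding at M]
2. ∠MGR = 27°  [△RGM]
3. ∠CVR = 27°  [GM∥VC, corresponding at G]

∠CVR = 27°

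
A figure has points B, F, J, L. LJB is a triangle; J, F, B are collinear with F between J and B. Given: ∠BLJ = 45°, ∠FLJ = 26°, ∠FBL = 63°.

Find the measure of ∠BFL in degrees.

1. ∠JBL = 63°  [F on ray BJ]
2. ∠BJL = 72°  [△LJB]
3. ∠FJL = 72°  [F on ray JB]
4. ∠JFL = 82°  [△LJF]
5. ∠BFL = 98°  [linear pair at F on JB]

∠BFL = 98°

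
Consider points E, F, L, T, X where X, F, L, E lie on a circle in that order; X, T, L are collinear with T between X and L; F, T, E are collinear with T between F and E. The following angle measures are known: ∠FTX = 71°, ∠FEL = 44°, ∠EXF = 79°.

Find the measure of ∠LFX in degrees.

∠LFX = 100°

1. ∠FTL = 109°  [linear pair at T on XL]
2. ∠FXL = 44°  [same arc FL]
3. ∠ELF = 101°  [cyclic XFLE, opposite ∠X+∠L]
4. ∠EFL = 35°  [△FLE]
5. ∠FLX = 36°  [△FTL]
6. ∠LFX = 100°  [△XFL]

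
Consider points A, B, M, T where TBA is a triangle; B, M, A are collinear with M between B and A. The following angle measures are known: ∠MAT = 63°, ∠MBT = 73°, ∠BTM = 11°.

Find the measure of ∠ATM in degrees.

1. ∠BMT = 96°  [△TBM]
2. ∠AMT = 84°  [linear pair at M on BA]
3. ∠ATM = 33°  [△TMA]

∠ATM = 33°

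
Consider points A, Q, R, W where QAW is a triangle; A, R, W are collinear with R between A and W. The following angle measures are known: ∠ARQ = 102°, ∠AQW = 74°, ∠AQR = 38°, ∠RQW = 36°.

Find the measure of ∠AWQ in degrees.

∠AWQ = 66°

1. ∠QRW = 78°  [linear pair at R on AW]
2. ∠QWR = 66°  [△QRW]
3. ∠AWQ = 66°  [R on ray WA]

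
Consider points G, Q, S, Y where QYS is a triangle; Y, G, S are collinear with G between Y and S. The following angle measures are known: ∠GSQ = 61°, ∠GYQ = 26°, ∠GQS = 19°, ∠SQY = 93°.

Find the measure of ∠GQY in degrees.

∠GQY = 74°

1. ∠QGS = 100°  [△QGS]
2. ∠QGY = 80°  [linear pair at G on YS]
3. ∠GQY = 74°  [△QYG]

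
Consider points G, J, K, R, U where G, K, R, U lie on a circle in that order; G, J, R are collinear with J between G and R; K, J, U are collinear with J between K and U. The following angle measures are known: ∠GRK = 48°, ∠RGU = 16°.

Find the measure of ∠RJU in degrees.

1. ∠GUK = 48°  [same arc GK]
2. ∠GJU = 116°  [△GJU]
3. ∠RJU = 64°  [linear pair at J on GR]

∠RJU = 64°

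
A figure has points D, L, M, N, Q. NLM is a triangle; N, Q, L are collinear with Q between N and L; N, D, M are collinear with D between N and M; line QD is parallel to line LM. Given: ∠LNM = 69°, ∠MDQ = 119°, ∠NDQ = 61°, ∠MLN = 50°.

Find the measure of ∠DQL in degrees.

∠DQL = 130°

1. ∠DNQ = 69°  [Q on NL, D on NM]
2. ∠DQN = 50°  [△NQD]
3. ∠DQL = 130°  [linear pair at Q on NL]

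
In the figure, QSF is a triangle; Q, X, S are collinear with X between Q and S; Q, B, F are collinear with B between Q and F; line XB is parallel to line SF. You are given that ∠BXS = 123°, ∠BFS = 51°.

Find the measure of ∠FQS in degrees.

∠FQS = 72°

1. ∠BXQ = 57°  [linear pair at X on QS]
2. ∠QFS = 51°  [B on ray FQ]
3. ∠FSQ = 57°  [XB∥SF, corresponding at X]
4. ∠FQS = 72°  [△QSF]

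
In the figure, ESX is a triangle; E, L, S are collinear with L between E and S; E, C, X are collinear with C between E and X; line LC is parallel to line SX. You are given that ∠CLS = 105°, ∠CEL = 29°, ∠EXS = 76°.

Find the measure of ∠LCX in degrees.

∠LCX = 104°

1. ∠CLE = 75°  [linear pair at L on ES]
2. ∠ECL = 76°  [△ELC]
3. ∠LCX = 104°  [linear pair at C on EX]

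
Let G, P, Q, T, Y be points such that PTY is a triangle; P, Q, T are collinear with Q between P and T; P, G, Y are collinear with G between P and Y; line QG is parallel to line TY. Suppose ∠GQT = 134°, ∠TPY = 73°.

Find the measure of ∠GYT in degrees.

1. ∠GQP = 46°  [linear pair at Q on PT]
2. ∠GPQ = 73°  [Q on PT, G on PY]
3. ∠PGQ = 61°  [△PQG]
4. ∠QGY = 119°  [linear pair at G on PY]
5. ∠GYT = 61°  [QG∥TY, co-interior at Y–G]

∠GYT = 61°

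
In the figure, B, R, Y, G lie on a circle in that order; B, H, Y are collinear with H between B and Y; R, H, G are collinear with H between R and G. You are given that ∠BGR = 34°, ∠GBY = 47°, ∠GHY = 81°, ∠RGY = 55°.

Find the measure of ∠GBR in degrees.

∠GBR = 102°

1. ∠GRY = 47°  [same arc YG]
2. ∠GYR = 78°  [△RYG]
3. ∠GBR = 102°  [cyclic BRYG, opposite ∠B+∠Y]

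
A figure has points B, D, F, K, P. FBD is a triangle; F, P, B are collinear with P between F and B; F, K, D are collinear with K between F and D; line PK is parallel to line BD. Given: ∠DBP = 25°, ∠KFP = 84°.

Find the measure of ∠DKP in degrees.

1. ∠DBF = 25°  [P on ray BF]
2. ∠BFD = 84°  [P on FB, K on FD]
3. ∠BDF = 71°  [△FBD]
4. ∠FKP = 71°  [PK∥BD, corresponding at K]
5. ∠DKP = 109°  [linear pair at K on FD]

∠DKP = 109°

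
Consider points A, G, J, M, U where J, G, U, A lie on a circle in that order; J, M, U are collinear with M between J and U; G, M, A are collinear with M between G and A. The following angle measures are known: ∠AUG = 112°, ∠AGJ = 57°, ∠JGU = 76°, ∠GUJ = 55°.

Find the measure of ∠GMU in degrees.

1. ∠AJG = 68°  [cyclic JGUA, opposite ∠J+∠U]
2. ∠AUJ = 57°  [same arc JA]
3. ∠GAJ = 55°  [△JGA]
4. ∠JAU = 104°  [cyclic JGUA, opposite ∠G+∠A]
5. ∠AJU = 19°  [△JUA]
6. ∠AMJ = 106°  [△JMA]
7. ∠GMU = 106°  [vertical angles at M]

∠GMU = 106°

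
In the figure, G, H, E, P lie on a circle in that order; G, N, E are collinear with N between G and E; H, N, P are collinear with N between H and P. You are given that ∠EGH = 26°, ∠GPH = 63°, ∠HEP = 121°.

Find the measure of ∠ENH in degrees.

1. ∠EPH = 26°  [same arc HE]
2. ∠GEH = 63°  [same arc GH]
3. ∠EHP = 33°  [△HEP]
4. ∠ENH = 84°  [△HNE]

∠ENH = 84°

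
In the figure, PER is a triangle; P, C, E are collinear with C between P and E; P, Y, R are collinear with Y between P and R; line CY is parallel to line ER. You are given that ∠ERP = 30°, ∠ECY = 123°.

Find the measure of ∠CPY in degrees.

∠CPY = 93°

1. ∠CYP = 30°  [CY∥ER, corresponding at Y]
2. ∠PCY = 57°  [linear pair at C on PE]
3. ∠CPY = 93°  [△PCY]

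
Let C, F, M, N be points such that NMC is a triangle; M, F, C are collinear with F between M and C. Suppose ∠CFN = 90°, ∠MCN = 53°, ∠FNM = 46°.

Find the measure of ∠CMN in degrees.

∠CMN = 44°

1. ∠MFN = 90°  [linear pair at F on MC]
2. ∠FMN = 44°  [△NMF]
3. ∠CMN = 44°  [F on ray MC]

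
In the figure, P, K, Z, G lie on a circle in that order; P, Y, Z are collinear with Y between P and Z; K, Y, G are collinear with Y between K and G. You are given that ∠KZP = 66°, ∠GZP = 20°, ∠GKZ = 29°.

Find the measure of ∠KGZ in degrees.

∠KGZ = 65°

1. ∠KYZ = 85°  [△KYZ]
2. ∠GKP = 20°  [same arc PG]
3. ∠KYP = 95°  [linear pair at Y on PZ]
4. ∠KPZ = 65°  [△PYK]
5. ∠KGZ = 65°  [same arc KZ]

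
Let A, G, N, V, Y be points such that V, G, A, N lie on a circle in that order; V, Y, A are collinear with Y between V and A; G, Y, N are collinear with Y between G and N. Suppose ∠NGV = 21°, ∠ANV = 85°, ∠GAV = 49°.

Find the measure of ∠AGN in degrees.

∠AGN = 74°

1. ∠NAV = 21°  [same arc VN]
2. ∠AVN = 74°  [△VAN]
3. ∠AGN = 74°  [same arc AN]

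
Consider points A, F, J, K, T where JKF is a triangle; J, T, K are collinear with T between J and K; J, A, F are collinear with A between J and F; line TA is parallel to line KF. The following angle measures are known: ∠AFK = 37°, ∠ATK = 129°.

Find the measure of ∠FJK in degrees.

∠FJK = 92°

1. ∠JFK = 37°  [A on ray FJ]
2. ∠ATJ = 51°  [linear pair at T on JK]
3. ∠JAT = 37°  [TA∥KF, corresponding at A]
4. ∠AJT = 92°  [△JTA]
5. ∠FJK = 92°  [T on JK, A on JF]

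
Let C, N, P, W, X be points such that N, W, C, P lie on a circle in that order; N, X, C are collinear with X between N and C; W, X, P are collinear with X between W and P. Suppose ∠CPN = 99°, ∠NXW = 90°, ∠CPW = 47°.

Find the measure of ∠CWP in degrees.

1. ∠CWN = 81°  [cyclic NWCP, opposite ∠W+∠P]
2. ∠CXW = 90°  [linear pair at X on NC]
3. ∠CNW = 47°  [same arc WC]
4. ∠NCW = 52°  [△NWC]
5. ∠CWP = 38°  [△WXC]

∠CWP = 38°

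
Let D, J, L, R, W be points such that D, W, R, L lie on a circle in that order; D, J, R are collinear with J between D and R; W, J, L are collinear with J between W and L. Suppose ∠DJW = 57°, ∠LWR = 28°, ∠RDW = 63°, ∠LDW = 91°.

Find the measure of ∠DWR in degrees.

∠DWR = 88°

1. ∠RJW = 123°  [linear pair at J on DR]
2. ∠DRW = 29°  [△WJR]
3. ∠DWR = 88°  [△DWR]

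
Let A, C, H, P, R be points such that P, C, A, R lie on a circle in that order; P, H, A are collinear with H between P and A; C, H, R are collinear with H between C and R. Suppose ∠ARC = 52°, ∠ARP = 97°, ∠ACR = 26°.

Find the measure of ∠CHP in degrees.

∠CHP = 71°

1. ∠APC = 52°  [same arc CA]
2. ∠ACP = 83°  [cyclic PCAR, opposite ∠C+∠R]
3. ∠CAP = 45°  [△PCA]
4. ∠AHC = 109°  [△CHA]
5. ∠CHP = 71°  [linear pair at H on PA]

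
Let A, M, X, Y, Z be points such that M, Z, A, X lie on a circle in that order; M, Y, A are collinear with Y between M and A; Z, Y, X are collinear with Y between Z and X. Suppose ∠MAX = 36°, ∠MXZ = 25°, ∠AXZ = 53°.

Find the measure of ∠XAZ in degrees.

∠XAZ = 61°

1. ∠MZX = 36°  [same arc MX]
2. ∠XMZ = 119°  [△MZX]
3. ∠XAZ = 61°  [cyclic MZAX, opposite ∠M+∠A]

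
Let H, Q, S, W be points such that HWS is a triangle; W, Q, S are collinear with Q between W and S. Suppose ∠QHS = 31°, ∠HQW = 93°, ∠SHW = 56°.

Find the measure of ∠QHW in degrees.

1. ∠HQS = 87°  [linear pair at Q on WS]
2. ∠HSQ = 62°  [△HQS]
3. ∠HSW = 62°  [Q on ray SW]
4. ∠HWS = 62°  [△HWS]
5. ∠HWQ = 62°  [Q on ray WS]
6. ∠QHW = 25°  [△HWQ]

∠QHW = 25°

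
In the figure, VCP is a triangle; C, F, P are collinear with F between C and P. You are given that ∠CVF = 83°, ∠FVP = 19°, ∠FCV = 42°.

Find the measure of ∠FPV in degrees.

1. ∠CFV = 55°  [△VCF]
2. ∠PFV = 125°  [linear pair at F on CP]
3. ∠FPV = 36°  [△VFP]

∠FPV = 36°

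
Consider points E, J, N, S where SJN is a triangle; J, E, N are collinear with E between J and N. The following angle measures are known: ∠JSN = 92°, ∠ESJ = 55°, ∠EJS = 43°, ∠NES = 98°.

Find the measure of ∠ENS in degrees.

1. ∠NJS = 43°  [E on ray JN]
2. ∠JNS = 45°  [△SJN]
3. ∠ENS = 45°  [E on ray NJ]

∠ENS = 45°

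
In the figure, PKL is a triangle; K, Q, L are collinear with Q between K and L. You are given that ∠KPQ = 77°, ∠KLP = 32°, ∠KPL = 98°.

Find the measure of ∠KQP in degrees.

∠KQP = 53°

1. ∠LKP = 50°  [△PKL]
2. ∠PKQ = 50°  [Q on ray KL]
3. ∠KQP = 53°  [△PKQ]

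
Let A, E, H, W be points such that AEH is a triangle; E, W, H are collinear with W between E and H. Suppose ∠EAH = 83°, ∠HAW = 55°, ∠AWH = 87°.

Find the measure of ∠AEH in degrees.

1. ∠AHW = 38°  [△AWH]
2. ∠AHE = 38°  [W on ray HE]
3. ∠AEH = 59°  [△AEH]

∠AEH = 59°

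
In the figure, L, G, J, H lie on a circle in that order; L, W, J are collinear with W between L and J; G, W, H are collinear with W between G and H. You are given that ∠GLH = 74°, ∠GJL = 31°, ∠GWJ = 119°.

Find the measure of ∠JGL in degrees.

1. ∠GHL = 31°  [same arc LG]
2. ∠GWL = 61°  [linear pair at W on LJ]
3. ∠HGL = 75°  [△LGH]
4. ∠GLJ = 44°  [△LWG]
5. ∠JGL = 105°  [△LGJ]

∠JGL = 105°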